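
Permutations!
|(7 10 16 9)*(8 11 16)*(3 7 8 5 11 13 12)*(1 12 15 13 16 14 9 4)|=12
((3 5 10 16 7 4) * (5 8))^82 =(3 7 10 8 4 16 5) =[0, 1, 2, 7, 16, 3, 6, 10, 4, 9, 8, 11, 12, 13, 14, 15, 5]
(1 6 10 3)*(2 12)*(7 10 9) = [0, 6, 12, 1, 4, 5, 9, 10, 8, 7, 3, 11, 2] = (1 6 9 7 10 3)(2 12)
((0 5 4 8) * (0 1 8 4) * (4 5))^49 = (0 4 5)(1 8) = [4, 8, 2, 3, 5, 0, 6, 7, 1]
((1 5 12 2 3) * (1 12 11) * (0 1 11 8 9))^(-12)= (12)(0 8 1 9 5)= [8, 9, 2, 3, 4, 0, 6, 7, 1, 5, 10, 11, 12]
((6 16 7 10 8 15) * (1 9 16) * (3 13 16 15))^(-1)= (1 6 15 9)(3 8 10 7 16 13)= [0, 6, 2, 8, 4, 5, 15, 16, 10, 1, 7, 11, 12, 3, 14, 9, 13]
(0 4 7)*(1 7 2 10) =(0 4 2 10 1 7) =[4, 7, 10, 3, 2, 5, 6, 0, 8, 9, 1]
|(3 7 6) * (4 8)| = 6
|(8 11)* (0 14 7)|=6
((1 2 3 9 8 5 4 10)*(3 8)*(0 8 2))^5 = [1, 10, 2, 9, 5, 8, 6, 7, 0, 3, 4] = (0 1 10 4 5 8)(3 9)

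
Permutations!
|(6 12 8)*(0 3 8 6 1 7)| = |(0 3 8 1 7)(6 12)| = 10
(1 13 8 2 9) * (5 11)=(1 13 8 2 9)(5 11)=[0, 13, 9, 3, 4, 11, 6, 7, 2, 1, 10, 5, 12, 8]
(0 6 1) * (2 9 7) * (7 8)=(0 6 1)(2 9 8 7)=[6, 0, 9, 3, 4, 5, 1, 2, 7, 8]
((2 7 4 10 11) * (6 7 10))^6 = (11) = [0, 1, 2, 3, 4, 5, 6, 7, 8, 9, 10, 11]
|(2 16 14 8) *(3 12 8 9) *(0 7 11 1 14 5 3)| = |(0 7 11 1 14 9)(2 16 5 3 12 8)| = 6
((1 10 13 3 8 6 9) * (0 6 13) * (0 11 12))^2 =(0 9 10 12 6 1 11)(3 13 8) =[9, 11, 2, 13, 4, 5, 1, 7, 3, 10, 12, 0, 6, 8]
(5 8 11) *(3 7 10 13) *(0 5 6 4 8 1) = (0 5 1)(3 7 10 13)(4 8 11 6) = [5, 0, 2, 7, 8, 1, 4, 10, 11, 9, 13, 6, 12, 3]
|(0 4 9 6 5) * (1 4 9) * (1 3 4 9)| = 10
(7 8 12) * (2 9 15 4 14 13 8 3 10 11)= (2 9 15 4 14 13 8 12 7 3 10 11)= [0, 1, 9, 10, 14, 5, 6, 3, 12, 15, 11, 2, 7, 8, 13, 4]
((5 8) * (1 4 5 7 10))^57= (1 8)(4 7)(5 10)= [0, 8, 2, 3, 7, 10, 6, 4, 1, 9, 5]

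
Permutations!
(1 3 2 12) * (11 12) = (1 3 2 11 12) = [0, 3, 11, 2, 4, 5, 6, 7, 8, 9, 10, 12, 1]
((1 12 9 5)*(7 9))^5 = [0, 1, 2, 3, 4, 5, 6, 7, 8, 9, 10, 11, 12] = (12)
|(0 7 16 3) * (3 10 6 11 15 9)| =|(0 7 16 10 6 11 15 9 3)| =9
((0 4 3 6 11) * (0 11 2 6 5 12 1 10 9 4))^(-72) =[0, 5, 2, 9, 10, 4, 6, 7, 8, 1, 12, 11, 3] =(1 5 4 10 12 3 9)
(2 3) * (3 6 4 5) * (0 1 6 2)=[1, 6, 2, 0, 5, 3, 4]=(0 1 6 4 5 3)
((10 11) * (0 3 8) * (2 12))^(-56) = [3, 1, 2, 8, 4, 5, 6, 7, 0, 9, 10, 11, 12] = (12)(0 3 8)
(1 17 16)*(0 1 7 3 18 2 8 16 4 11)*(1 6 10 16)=(0 6 10 16 7 3 18 2 8 1 17 4 11)=[6, 17, 8, 18, 11, 5, 10, 3, 1, 9, 16, 0, 12, 13, 14, 15, 7, 4, 2]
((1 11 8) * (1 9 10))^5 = (11) = [0, 1, 2, 3, 4, 5, 6, 7, 8, 9, 10, 11]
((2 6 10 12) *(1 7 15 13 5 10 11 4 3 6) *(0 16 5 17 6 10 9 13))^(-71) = [3, 6, 17, 5, 16, 12, 15, 11, 8, 2, 9, 0, 13, 1, 14, 4, 10, 7] = (0 3 5 12 13 1 6 15 4 16 10 9 2 17 7 11)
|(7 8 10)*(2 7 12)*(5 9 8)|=7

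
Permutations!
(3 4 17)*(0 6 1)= [6, 0, 2, 4, 17, 5, 1, 7, 8, 9, 10, 11, 12, 13, 14, 15, 16, 3]= (0 6 1)(3 4 17)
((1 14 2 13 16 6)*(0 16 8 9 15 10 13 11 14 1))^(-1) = (0 6 16)(2 14 11)(8 13 10 15 9) = [6, 1, 14, 3, 4, 5, 16, 7, 13, 8, 15, 2, 12, 10, 11, 9, 0]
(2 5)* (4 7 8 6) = (2 5)(4 7 8 6) = [0, 1, 5, 3, 7, 2, 4, 8, 6]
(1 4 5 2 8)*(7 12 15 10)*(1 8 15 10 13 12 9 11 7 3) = (1 4 5 2 15 13 12 10 3)(7 9 11) = [0, 4, 15, 1, 5, 2, 6, 9, 8, 11, 3, 7, 10, 12, 14, 13]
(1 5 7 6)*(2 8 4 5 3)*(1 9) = [0, 3, 8, 2, 5, 7, 9, 6, 4, 1] = (1 3 2 8 4 5 7 6 9)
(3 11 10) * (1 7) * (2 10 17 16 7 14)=[0, 14, 10, 11, 4, 5, 6, 1, 8, 9, 3, 17, 12, 13, 2, 15, 7, 16]=(1 14 2 10 3 11 17 16 7)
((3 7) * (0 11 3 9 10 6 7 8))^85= [11, 1, 2, 8, 4, 5, 7, 9, 0, 10, 6, 3]= (0 11 3 8)(6 7 9 10)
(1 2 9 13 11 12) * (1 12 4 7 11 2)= (2 9 13)(4 7 11)= [0, 1, 9, 3, 7, 5, 6, 11, 8, 13, 10, 4, 12, 2]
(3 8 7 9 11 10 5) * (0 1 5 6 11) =(0 1 5 3 8 7 9)(6 11 10) =[1, 5, 2, 8, 4, 3, 11, 9, 7, 0, 6, 10]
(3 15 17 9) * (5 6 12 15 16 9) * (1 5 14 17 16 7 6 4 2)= (1 5 4 2)(3 7 6 12 15 16 9)(14 17)= [0, 5, 1, 7, 2, 4, 12, 6, 8, 3, 10, 11, 15, 13, 17, 16, 9, 14]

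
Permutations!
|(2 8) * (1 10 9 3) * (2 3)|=6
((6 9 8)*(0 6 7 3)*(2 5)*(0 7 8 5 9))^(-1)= [6, 1, 5, 7, 4, 9, 0, 3, 8, 2]= (0 6)(2 5 9)(3 7)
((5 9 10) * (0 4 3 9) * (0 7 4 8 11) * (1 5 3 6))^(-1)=(0 11 8)(1 6 4 7 5)(3 10 9)=[11, 6, 2, 10, 7, 1, 4, 5, 0, 3, 9, 8]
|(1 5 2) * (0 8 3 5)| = 6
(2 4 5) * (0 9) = (0 9)(2 4 5) = [9, 1, 4, 3, 5, 2, 6, 7, 8, 0]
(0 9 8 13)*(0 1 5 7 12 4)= (0 9 8 13 1 5 7 12 4)= [9, 5, 2, 3, 0, 7, 6, 12, 13, 8, 10, 11, 4, 1]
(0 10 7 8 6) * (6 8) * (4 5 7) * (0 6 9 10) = [0, 1, 2, 3, 5, 7, 6, 9, 8, 10, 4] = (4 5 7 9 10)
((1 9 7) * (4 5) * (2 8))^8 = (1 7 9) = [0, 7, 2, 3, 4, 5, 6, 9, 8, 1]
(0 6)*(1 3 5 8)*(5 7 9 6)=(0 5 8 1 3 7 9 6)=[5, 3, 2, 7, 4, 8, 0, 9, 1, 6]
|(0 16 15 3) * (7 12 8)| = 12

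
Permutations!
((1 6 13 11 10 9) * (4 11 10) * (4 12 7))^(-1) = (1 9 10 13 6)(4 7 12 11) = [0, 9, 2, 3, 7, 5, 1, 12, 8, 10, 13, 4, 11, 6]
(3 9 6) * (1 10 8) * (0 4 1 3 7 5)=[4, 10, 2, 9, 1, 0, 7, 5, 3, 6, 8]=(0 4 1 10 8 3 9 6 7 5)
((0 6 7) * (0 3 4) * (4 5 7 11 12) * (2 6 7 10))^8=[12, 1, 5, 0, 11, 7, 10, 4, 8, 9, 3, 2, 6]=(0 12 6 10 3)(2 5 7 4 11)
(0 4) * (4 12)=(0 12 4)=[12, 1, 2, 3, 0, 5, 6, 7, 8, 9, 10, 11, 4]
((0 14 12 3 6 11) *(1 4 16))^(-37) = [11, 16, 2, 12, 1, 5, 3, 7, 8, 9, 10, 6, 14, 13, 0, 15, 4] = (0 11 6 3 12 14)(1 16 4)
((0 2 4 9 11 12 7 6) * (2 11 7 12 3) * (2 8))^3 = (12)(0 8 9)(2 7 11)(3 4 6) = [8, 1, 7, 4, 6, 5, 3, 11, 9, 0, 10, 2, 12]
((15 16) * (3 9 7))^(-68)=(16)(3 9 7)=[0, 1, 2, 9, 4, 5, 6, 3, 8, 7, 10, 11, 12, 13, 14, 15, 16]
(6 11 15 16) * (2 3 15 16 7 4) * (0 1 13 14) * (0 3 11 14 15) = (0 1 13 15 7 4 2 11 16 6 14 3) = [1, 13, 11, 0, 2, 5, 14, 4, 8, 9, 10, 16, 12, 15, 3, 7, 6]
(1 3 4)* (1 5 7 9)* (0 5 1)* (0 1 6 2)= [5, 3, 0, 4, 6, 7, 2, 9, 8, 1]= (0 5 7 9 1 3 4 6 2)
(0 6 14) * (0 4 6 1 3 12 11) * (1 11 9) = (0 11)(1 3 12 9)(4 6 14) = [11, 3, 2, 12, 6, 5, 14, 7, 8, 1, 10, 0, 9, 13, 4]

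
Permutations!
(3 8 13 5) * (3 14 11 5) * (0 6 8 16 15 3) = (0 6 8 13)(3 16 15)(5 14 11) = [6, 1, 2, 16, 4, 14, 8, 7, 13, 9, 10, 5, 12, 0, 11, 3, 15]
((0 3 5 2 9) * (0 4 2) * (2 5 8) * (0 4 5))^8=(0 3 8 2 9 5 4)=[3, 1, 9, 8, 0, 4, 6, 7, 2, 5]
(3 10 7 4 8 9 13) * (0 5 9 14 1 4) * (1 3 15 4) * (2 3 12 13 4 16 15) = (0 5 9 4 8 14 12 13 2 3 10 7)(15 16) = [5, 1, 3, 10, 8, 9, 6, 0, 14, 4, 7, 11, 13, 2, 12, 16, 15]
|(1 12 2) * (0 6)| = |(0 6)(1 12 2)| = 6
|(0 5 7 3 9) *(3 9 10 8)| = |(0 5 7 9)(3 10 8)| = 12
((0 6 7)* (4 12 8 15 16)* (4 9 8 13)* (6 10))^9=(0 10 6 7)(8 15 16 9)=[10, 1, 2, 3, 4, 5, 7, 0, 15, 8, 6, 11, 12, 13, 14, 16, 9]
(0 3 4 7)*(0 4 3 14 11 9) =[14, 1, 2, 3, 7, 5, 6, 4, 8, 0, 10, 9, 12, 13, 11] =(0 14 11 9)(4 7)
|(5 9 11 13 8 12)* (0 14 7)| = |(0 14 7)(5 9 11 13 8 12)| = 6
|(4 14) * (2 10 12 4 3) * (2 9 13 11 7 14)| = 12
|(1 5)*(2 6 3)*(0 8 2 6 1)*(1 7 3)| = |(0 8 2 7 3 6 1 5)| = 8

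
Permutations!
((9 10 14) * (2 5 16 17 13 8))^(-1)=[0, 1, 8, 3, 4, 2, 6, 7, 13, 14, 9, 11, 12, 17, 10, 15, 5, 16]=(2 8 13 17 16 5)(9 14 10)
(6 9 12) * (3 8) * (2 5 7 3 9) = (2 5 7 3 8 9 12 6) = [0, 1, 5, 8, 4, 7, 2, 3, 9, 12, 10, 11, 6]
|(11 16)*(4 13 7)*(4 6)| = 4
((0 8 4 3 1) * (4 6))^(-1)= (0 1 3 4 6 8)= [1, 3, 2, 4, 6, 5, 8, 7, 0]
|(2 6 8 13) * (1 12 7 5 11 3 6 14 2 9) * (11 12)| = 42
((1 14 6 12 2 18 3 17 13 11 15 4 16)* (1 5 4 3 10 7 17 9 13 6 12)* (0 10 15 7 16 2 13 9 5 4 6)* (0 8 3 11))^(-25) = (0 3 2 14 7 10 5 18 12 17 16 6 15 13 8 4 1 11) = [3, 11, 14, 2, 1, 18, 15, 10, 4, 9, 5, 0, 17, 8, 7, 13, 6, 16, 12]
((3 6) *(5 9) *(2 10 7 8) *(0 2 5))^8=[2, 1, 10, 3, 4, 9, 6, 8, 5, 0, 7]=(0 2 10 7 8 5 9)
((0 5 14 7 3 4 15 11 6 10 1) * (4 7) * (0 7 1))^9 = (0 5 14 4 15 11 6 10) = [5, 1, 2, 3, 15, 14, 10, 7, 8, 9, 0, 6, 12, 13, 4, 11]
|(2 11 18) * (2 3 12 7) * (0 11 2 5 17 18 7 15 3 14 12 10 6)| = 12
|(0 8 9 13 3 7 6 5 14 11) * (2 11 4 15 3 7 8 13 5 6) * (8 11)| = 12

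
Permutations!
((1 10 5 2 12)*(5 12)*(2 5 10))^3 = (1 12 10 2) = [0, 12, 1, 3, 4, 5, 6, 7, 8, 9, 2, 11, 10]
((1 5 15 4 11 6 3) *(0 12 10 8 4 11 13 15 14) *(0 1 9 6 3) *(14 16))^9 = (0 9 11 13 8 12 6 3 15 4 10)(1 5 16 14) = [9, 5, 2, 15, 10, 16, 3, 7, 12, 11, 0, 13, 6, 8, 1, 4, 14]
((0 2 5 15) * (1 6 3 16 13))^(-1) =(0 15 5 2)(1 13 16 3 6) =[15, 13, 0, 6, 4, 2, 1, 7, 8, 9, 10, 11, 12, 16, 14, 5, 3]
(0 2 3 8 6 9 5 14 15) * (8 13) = (0 2 3 13 8 6 9 5 14 15) = [2, 1, 3, 13, 4, 14, 9, 7, 6, 5, 10, 11, 12, 8, 15, 0]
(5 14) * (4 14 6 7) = (4 14 5 6 7) = [0, 1, 2, 3, 14, 6, 7, 4, 8, 9, 10, 11, 12, 13, 5]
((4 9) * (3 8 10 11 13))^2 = [0, 1, 2, 10, 4, 5, 6, 7, 11, 9, 13, 3, 12, 8] = (3 10 13 8 11)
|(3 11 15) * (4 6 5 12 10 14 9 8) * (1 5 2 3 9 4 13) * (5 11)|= 24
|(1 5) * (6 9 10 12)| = |(1 5)(6 9 10 12)| = 4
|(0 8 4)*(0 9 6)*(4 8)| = |(0 4 9 6)| = 4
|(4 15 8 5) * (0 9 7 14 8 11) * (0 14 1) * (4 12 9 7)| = |(0 7 1)(4 15 11 14 8 5 12 9)| = 24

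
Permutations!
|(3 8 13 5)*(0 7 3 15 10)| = |(0 7 3 8 13 5 15 10)| = 8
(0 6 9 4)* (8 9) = (0 6 8 9 4) = [6, 1, 2, 3, 0, 5, 8, 7, 9, 4]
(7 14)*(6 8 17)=[0, 1, 2, 3, 4, 5, 8, 14, 17, 9, 10, 11, 12, 13, 7, 15, 16, 6]=(6 8 17)(7 14)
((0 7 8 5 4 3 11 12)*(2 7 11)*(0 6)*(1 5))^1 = [11, 5, 7, 2, 3, 4, 0, 8, 1, 9, 10, 12, 6] = (0 11 12 6)(1 5 4 3 2 7 8)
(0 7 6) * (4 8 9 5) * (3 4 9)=(0 7 6)(3 4 8)(5 9)=[7, 1, 2, 4, 8, 9, 0, 6, 3, 5]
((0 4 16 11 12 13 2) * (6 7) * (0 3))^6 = (0 2 12 16)(3 13 11 4) = [2, 1, 12, 13, 3, 5, 6, 7, 8, 9, 10, 4, 16, 11, 14, 15, 0]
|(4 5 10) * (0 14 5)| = 5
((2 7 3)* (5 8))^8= [0, 1, 3, 7, 4, 5, 6, 2, 8]= (8)(2 3 7)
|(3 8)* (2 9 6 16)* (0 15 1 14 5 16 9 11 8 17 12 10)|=|(0 15 1 14 5 16 2 11 8 3 17 12 10)(6 9)|=26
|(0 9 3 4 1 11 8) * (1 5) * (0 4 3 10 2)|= 20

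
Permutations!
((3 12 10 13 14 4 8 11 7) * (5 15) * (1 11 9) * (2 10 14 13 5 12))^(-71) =[0, 15, 8, 4, 2, 1, 6, 14, 10, 5, 9, 12, 7, 13, 3, 11] =(1 15 11 12 7 14 3 4 2 8 10 9 5)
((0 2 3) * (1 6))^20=(6)(0 3 2)=[3, 1, 0, 2, 4, 5, 6]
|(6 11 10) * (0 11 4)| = |(0 11 10 6 4)| = 5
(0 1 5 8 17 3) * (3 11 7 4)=[1, 5, 2, 0, 3, 8, 6, 4, 17, 9, 10, 7, 12, 13, 14, 15, 16, 11]=(0 1 5 8 17 11 7 4 3)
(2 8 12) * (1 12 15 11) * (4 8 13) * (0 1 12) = (0 1)(2 13 4 8 15 11 12) = [1, 0, 13, 3, 8, 5, 6, 7, 15, 9, 10, 12, 2, 4, 14, 11]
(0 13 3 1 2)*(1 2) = (0 13 3 2) = [13, 1, 0, 2, 4, 5, 6, 7, 8, 9, 10, 11, 12, 3]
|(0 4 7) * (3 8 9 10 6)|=15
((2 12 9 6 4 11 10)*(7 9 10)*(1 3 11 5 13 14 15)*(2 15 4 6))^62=(1 15 10 12 2 9 7 11 3)(4 13)(5 14)=[0, 15, 9, 1, 13, 14, 6, 11, 8, 7, 12, 3, 2, 4, 5, 10]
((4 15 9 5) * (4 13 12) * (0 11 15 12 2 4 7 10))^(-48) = (0 4 9 10 2 15 7 13 11 12 5) = [4, 1, 15, 3, 9, 0, 6, 13, 8, 10, 2, 12, 5, 11, 14, 7]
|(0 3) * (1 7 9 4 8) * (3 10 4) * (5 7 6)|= |(0 10 4 8 1 6 5 7 9 3)|= 10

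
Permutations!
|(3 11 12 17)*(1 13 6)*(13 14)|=|(1 14 13 6)(3 11 12 17)|=4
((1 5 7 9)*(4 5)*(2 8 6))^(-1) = (1 9 7 5 4)(2 6 8) = [0, 9, 6, 3, 1, 4, 8, 5, 2, 7]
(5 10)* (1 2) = [0, 2, 1, 3, 4, 10, 6, 7, 8, 9, 5] = (1 2)(5 10)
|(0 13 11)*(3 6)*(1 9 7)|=|(0 13 11)(1 9 7)(3 6)|=6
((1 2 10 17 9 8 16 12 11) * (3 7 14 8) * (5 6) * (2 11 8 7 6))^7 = [0, 11, 2, 3, 4, 5, 6, 14, 16, 9, 10, 1, 8, 13, 7, 15, 12, 17] = (17)(1 11)(7 14)(8 16 12)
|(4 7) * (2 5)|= |(2 5)(4 7)|= 2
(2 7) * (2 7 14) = (2 14) = [0, 1, 14, 3, 4, 5, 6, 7, 8, 9, 10, 11, 12, 13, 2]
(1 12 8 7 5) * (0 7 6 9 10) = (0 7 5 1 12 8 6 9 10) = [7, 12, 2, 3, 4, 1, 9, 5, 6, 10, 0, 11, 8]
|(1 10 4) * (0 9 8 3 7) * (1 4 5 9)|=|(0 1 10 5 9 8 3 7)|=8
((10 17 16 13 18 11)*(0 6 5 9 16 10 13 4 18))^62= (0 13 11 18 4 16 9 5 6)= [13, 1, 2, 3, 16, 6, 0, 7, 8, 5, 10, 18, 12, 11, 14, 15, 9, 17, 4]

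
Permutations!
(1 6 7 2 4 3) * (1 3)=[0, 6, 4, 3, 1, 5, 7, 2]=(1 6 7 2 4)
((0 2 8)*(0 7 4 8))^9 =(8)(0 2) =[2, 1, 0, 3, 4, 5, 6, 7, 8]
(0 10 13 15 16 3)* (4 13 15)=[10, 1, 2, 0, 13, 5, 6, 7, 8, 9, 15, 11, 12, 4, 14, 16, 3]=(0 10 15 16 3)(4 13)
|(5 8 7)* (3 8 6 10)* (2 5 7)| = |(2 5 6 10 3 8)| = 6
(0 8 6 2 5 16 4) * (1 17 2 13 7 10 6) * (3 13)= (0 8 1 17 2 5 16 4)(3 13 7 10 6)= [8, 17, 5, 13, 0, 16, 3, 10, 1, 9, 6, 11, 12, 7, 14, 15, 4, 2]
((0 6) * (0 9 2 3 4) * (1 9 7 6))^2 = [9, 2, 4, 0, 1, 5, 6, 7, 8, 3] = (0 9 3)(1 2 4)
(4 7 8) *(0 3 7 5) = (0 3 7 8 4 5) = [3, 1, 2, 7, 5, 0, 6, 8, 4]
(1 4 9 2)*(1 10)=(1 4 9 2 10)=[0, 4, 10, 3, 9, 5, 6, 7, 8, 2, 1]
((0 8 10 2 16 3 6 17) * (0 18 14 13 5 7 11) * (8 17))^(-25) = (0 11 7 5 13 14 18 17)(2 10 8 6 3 16) = [11, 1, 10, 16, 4, 13, 3, 5, 6, 9, 8, 7, 12, 14, 18, 15, 2, 0, 17]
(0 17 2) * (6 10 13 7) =(0 17 2)(6 10 13 7) =[17, 1, 0, 3, 4, 5, 10, 6, 8, 9, 13, 11, 12, 7, 14, 15, 16, 2]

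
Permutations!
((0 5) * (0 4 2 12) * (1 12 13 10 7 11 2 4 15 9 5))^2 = [12, 0, 10, 3, 4, 9, 6, 2, 8, 15, 11, 13, 1, 7, 14, 5] = (0 12 1)(2 10 11 13 7)(5 9 15)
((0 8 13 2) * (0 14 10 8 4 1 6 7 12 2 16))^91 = (0 14 1 8 7 16 2 4 10 6 13 12) = [14, 8, 4, 3, 10, 5, 13, 16, 7, 9, 6, 11, 0, 12, 1, 15, 2]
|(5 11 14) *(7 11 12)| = |(5 12 7 11 14)| = 5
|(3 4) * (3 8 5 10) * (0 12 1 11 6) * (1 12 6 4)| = 14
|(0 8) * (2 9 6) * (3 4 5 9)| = 6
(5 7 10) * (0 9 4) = (0 9 4)(5 7 10) = [9, 1, 2, 3, 0, 7, 6, 10, 8, 4, 5]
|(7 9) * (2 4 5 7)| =5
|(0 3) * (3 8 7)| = 4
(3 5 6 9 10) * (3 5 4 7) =(3 4 7)(5 6 9 10) =[0, 1, 2, 4, 7, 6, 9, 3, 8, 10, 5]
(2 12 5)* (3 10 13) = (2 12 5)(3 10 13) = [0, 1, 12, 10, 4, 2, 6, 7, 8, 9, 13, 11, 5, 3]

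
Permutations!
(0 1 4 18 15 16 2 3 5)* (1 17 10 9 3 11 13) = (0 17 10 9 3 5)(1 4 18 15 16 2 11 13) = [17, 4, 11, 5, 18, 0, 6, 7, 8, 3, 9, 13, 12, 1, 14, 16, 2, 10, 15]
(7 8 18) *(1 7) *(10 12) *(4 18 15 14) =(1 7 8 15 14 4 18)(10 12) =[0, 7, 2, 3, 18, 5, 6, 8, 15, 9, 12, 11, 10, 13, 4, 14, 16, 17, 1]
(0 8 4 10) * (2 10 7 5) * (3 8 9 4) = [9, 1, 10, 8, 7, 2, 6, 5, 3, 4, 0] = (0 9 4 7 5 2 10)(3 8)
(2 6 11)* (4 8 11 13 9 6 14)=(2 14 4 8 11)(6 13 9)=[0, 1, 14, 3, 8, 5, 13, 7, 11, 6, 10, 2, 12, 9, 4]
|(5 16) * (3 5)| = 3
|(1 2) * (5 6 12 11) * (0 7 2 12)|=8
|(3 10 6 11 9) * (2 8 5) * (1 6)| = 6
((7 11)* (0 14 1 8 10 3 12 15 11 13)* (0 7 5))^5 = (0 3)(1 15)(5 10)(7 13)(8 11)(12 14) = [3, 15, 2, 0, 4, 10, 6, 13, 11, 9, 5, 8, 14, 7, 12, 1]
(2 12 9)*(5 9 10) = (2 12 10 5 9) = [0, 1, 12, 3, 4, 9, 6, 7, 8, 2, 5, 11, 10]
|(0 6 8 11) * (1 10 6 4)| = |(0 4 1 10 6 8 11)| = 7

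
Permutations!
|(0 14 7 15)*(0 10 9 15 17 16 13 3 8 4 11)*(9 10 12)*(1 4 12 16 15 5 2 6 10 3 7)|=40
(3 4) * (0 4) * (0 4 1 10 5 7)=(0 1 10 5 7)(3 4)=[1, 10, 2, 4, 3, 7, 6, 0, 8, 9, 5]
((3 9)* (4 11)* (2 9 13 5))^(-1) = (2 5 13 3 9)(4 11) = [0, 1, 5, 9, 11, 13, 6, 7, 8, 2, 10, 4, 12, 3]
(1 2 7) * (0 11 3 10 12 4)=[11, 2, 7, 10, 0, 5, 6, 1, 8, 9, 12, 3, 4]=(0 11 3 10 12 4)(1 2 7)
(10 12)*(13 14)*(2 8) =[0, 1, 8, 3, 4, 5, 6, 7, 2, 9, 12, 11, 10, 14, 13] =(2 8)(10 12)(13 14)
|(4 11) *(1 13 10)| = 6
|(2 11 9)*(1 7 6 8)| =12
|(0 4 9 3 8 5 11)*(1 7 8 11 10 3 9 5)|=|(0 4 5 10 3 11)(1 7 8)|=6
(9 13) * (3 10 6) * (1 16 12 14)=[0, 16, 2, 10, 4, 5, 3, 7, 8, 13, 6, 11, 14, 9, 1, 15, 12]=(1 16 12 14)(3 10 6)(9 13)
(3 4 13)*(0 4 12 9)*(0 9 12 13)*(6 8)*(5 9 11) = (0 4)(3 13)(5 9 11)(6 8) = [4, 1, 2, 13, 0, 9, 8, 7, 6, 11, 10, 5, 12, 3]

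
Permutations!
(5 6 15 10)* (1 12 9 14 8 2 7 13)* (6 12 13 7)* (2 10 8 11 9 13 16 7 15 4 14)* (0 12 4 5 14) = [12, 16, 6, 3, 0, 4, 5, 15, 10, 2, 14, 9, 13, 1, 11, 8, 7] = (0 12 13 1 16 7 15 8 10 14 11 9 2 6 5 4)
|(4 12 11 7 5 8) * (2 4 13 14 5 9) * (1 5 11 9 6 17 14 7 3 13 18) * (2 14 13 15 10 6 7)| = |(1 5 8 18)(2 4 12 9 14 11 3 15 10 6 17 13)| = 12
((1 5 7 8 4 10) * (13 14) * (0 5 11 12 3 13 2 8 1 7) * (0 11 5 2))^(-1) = (0 14 13 3 12 11 5 1 7 10 4 8 2) = [14, 7, 0, 12, 8, 1, 6, 10, 2, 9, 4, 5, 11, 3, 13]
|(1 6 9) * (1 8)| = 4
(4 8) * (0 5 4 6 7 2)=(0 5 4 8 6 7 2)=[5, 1, 0, 3, 8, 4, 7, 2, 6]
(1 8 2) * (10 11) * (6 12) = (1 8 2)(6 12)(10 11) = [0, 8, 1, 3, 4, 5, 12, 7, 2, 9, 11, 10, 6]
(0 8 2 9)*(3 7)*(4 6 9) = (0 8 2 4 6 9)(3 7) = [8, 1, 4, 7, 6, 5, 9, 3, 2, 0]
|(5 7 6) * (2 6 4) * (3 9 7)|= |(2 6 5 3 9 7 4)|= 7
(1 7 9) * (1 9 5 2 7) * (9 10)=(2 7 5)(9 10)=[0, 1, 7, 3, 4, 2, 6, 5, 8, 10, 9]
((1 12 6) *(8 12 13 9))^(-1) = (1 6 12 8 9 13) = [0, 6, 2, 3, 4, 5, 12, 7, 9, 13, 10, 11, 8, 1]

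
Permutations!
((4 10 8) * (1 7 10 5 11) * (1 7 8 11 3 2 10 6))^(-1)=(1 6 7 11 10 2 3 5 4 8)=[0, 6, 3, 5, 8, 4, 7, 11, 1, 9, 2, 10]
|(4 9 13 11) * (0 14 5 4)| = 7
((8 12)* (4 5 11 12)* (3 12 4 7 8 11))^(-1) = [0, 1, 2, 5, 11, 4, 6, 8, 7, 9, 10, 12, 3] = (3 5 4 11 12)(7 8)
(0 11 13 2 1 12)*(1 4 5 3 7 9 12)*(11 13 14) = [13, 1, 4, 7, 5, 3, 6, 9, 8, 12, 10, 14, 0, 2, 11] = (0 13 2 4 5 3 7 9 12)(11 14)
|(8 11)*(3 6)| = 2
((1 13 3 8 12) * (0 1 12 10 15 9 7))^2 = (0 13 8 15 7 1 3 10 9) = [13, 3, 2, 10, 4, 5, 6, 1, 15, 0, 9, 11, 12, 8, 14, 7]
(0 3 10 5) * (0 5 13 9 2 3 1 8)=[1, 8, 3, 10, 4, 5, 6, 7, 0, 2, 13, 11, 12, 9]=(0 1 8)(2 3 10 13 9)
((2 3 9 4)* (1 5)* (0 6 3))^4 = [4, 1, 9, 0, 3, 5, 2, 7, 8, 6] = (0 4 3)(2 9 6)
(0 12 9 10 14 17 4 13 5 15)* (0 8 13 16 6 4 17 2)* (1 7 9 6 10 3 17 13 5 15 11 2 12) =[1, 7, 0, 17, 16, 11, 4, 9, 5, 3, 14, 2, 6, 15, 12, 8, 10, 13] =(0 1 7 9 3 17 13 15 8 5 11 2)(4 16 10 14 12 6)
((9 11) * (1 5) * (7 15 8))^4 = (7 15 8) = [0, 1, 2, 3, 4, 5, 6, 15, 7, 9, 10, 11, 12, 13, 14, 8]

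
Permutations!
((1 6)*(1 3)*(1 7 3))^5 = (1 6)(3 7) = [0, 6, 2, 7, 4, 5, 1, 3]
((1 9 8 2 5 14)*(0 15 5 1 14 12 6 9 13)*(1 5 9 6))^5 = [5, 8, 0, 3, 4, 15, 6, 7, 13, 1, 10, 11, 9, 2, 14, 12] = (0 5 15 12 9 1 8 13 2)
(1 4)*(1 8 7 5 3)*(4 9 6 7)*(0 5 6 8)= (0 5 3 1 9 8 4)(6 7)= [5, 9, 2, 1, 0, 3, 7, 6, 4, 8]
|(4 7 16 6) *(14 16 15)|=|(4 7 15 14 16 6)|=6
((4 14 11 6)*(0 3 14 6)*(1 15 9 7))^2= [14, 9, 2, 11, 4, 5, 6, 15, 8, 1, 10, 3, 12, 13, 0, 7]= (0 14)(1 9)(3 11)(7 15)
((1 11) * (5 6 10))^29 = (1 11)(5 10 6) = [0, 11, 2, 3, 4, 10, 5, 7, 8, 9, 6, 1]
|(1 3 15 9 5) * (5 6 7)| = |(1 3 15 9 6 7 5)| = 7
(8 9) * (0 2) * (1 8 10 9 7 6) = [2, 8, 0, 3, 4, 5, 1, 6, 7, 10, 9] = (0 2)(1 8 7 6)(9 10)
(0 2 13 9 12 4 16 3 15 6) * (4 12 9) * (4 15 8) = (0 2 13 15 6)(3 8 4 16) = [2, 1, 13, 8, 16, 5, 0, 7, 4, 9, 10, 11, 12, 15, 14, 6, 3]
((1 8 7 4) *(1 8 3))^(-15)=[0, 3, 2, 1, 4, 5, 6, 7, 8]=(8)(1 3)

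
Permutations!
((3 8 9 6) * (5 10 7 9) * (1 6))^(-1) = (1 9 7 10 5 8 3 6) = [0, 9, 2, 6, 4, 8, 1, 10, 3, 7, 5]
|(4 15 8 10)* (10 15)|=|(4 10)(8 15)|=2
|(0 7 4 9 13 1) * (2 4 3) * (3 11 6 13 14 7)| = |(0 3 2 4 9 14 7 11 6 13 1)| = 11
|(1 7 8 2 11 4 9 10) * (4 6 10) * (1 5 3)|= |(1 7 8 2 11 6 10 5 3)(4 9)|= 18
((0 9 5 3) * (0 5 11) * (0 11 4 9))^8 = (11) = [0, 1, 2, 3, 4, 5, 6, 7, 8, 9, 10, 11]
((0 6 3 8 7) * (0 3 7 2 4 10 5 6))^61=(2 7 10 8 6 4 3 5)=[0, 1, 7, 5, 3, 2, 4, 10, 6, 9, 8]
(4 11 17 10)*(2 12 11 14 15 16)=(2 12 11 17 10 4 14 15 16)=[0, 1, 12, 3, 14, 5, 6, 7, 8, 9, 4, 17, 11, 13, 15, 16, 2, 10]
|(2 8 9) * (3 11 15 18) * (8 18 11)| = |(2 18 3 8 9)(11 15)| = 10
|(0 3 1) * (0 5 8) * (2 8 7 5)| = |(0 3 1 2 8)(5 7)| = 10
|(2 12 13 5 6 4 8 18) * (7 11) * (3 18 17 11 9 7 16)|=|(2 12 13 5 6 4 8 17 11 16 3 18)(7 9)|=12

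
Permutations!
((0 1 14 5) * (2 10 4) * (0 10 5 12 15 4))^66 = [12, 15, 0, 3, 10, 1, 6, 7, 8, 9, 14, 11, 2, 13, 4, 5] = (0 12 2)(1 15 5)(4 10 14)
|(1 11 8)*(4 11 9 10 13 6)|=8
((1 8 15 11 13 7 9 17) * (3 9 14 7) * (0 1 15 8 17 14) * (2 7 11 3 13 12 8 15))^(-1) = (0 7 2 17 1)(3 15 8 12 11 14 9) = [7, 0, 17, 15, 4, 5, 6, 2, 12, 3, 10, 14, 11, 13, 9, 8, 16, 1]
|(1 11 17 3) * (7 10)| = 4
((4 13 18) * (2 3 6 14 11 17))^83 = (2 17 11 14 6 3)(4 18 13) = [0, 1, 17, 2, 18, 5, 3, 7, 8, 9, 10, 14, 12, 4, 6, 15, 16, 11, 13]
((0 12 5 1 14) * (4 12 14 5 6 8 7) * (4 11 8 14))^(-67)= (0 6 4 14 12)(1 5)(7 8 11)= [6, 5, 2, 3, 14, 1, 4, 8, 11, 9, 10, 7, 0, 13, 12]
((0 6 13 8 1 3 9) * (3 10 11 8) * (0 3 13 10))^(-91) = (13)(0 1 8 11 10 6)(3 9) = [1, 8, 2, 9, 4, 5, 0, 7, 11, 3, 6, 10, 12, 13]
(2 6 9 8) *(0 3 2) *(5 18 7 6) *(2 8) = (0 3 8)(2 5 18 7 6 9) = [3, 1, 5, 8, 4, 18, 9, 6, 0, 2, 10, 11, 12, 13, 14, 15, 16, 17, 7]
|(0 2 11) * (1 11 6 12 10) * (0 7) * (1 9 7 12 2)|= |(0 1 11 12 10 9 7)(2 6)|= 14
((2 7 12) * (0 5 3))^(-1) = [3, 1, 12, 5, 4, 0, 6, 2, 8, 9, 10, 11, 7] = (0 3 5)(2 12 7)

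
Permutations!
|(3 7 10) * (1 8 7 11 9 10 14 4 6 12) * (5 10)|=|(1 8 7 14 4 6 12)(3 11 9 5 10)|=35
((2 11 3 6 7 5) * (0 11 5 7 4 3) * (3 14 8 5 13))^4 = (2 4)(3 8)(5 6)(13 14) = [0, 1, 4, 8, 2, 6, 5, 7, 3, 9, 10, 11, 12, 14, 13]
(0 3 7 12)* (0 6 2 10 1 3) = (1 3 7 12 6 2 10) = [0, 3, 10, 7, 4, 5, 2, 12, 8, 9, 1, 11, 6]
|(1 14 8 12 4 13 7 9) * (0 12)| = |(0 12 4 13 7 9 1 14 8)| = 9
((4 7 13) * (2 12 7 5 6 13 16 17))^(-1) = [0, 1, 17, 3, 13, 4, 5, 12, 8, 9, 10, 11, 2, 6, 14, 15, 7, 16] = (2 17 16 7 12)(4 13 6 5)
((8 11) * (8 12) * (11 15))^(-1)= [0, 1, 2, 3, 4, 5, 6, 7, 12, 9, 10, 15, 11, 13, 14, 8]= (8 12 11 15)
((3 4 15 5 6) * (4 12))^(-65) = (3 12 4 15 5 6) = [0, 1, 2, 12, 15, 6, 3, 7, 8, 9, 10, 11, 4, 13, 14, 5]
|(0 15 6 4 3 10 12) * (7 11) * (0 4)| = |(0 15 6)(3 10 12 4)(7 11)| = 12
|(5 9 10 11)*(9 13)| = 5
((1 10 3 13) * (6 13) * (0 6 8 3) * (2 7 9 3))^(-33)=(0 13 10 6 1)(2 9 8 7 3)=[13, 0, 9, 2, 4, 5, 1, 3, 7, 8, 6, 11, 12, 10]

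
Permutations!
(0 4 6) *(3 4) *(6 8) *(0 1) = [3, 0, 2, 4, 8, 5, 1, 7, 6] = (0 3 4 8 6 1)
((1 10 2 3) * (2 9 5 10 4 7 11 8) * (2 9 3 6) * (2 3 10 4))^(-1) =(1 3 6 2)(4 5 9 8 11 7) =[0, 3, 1, 6, 5, 9, 2, 4, 11, 8, 10, 7]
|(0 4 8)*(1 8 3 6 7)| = |(0 4 3 6 7 1 8)| = 7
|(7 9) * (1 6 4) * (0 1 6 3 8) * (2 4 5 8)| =|(0 1 3 2 4 6 5 8)(7 9)| =8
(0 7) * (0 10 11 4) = (0 7 10 11 4) = [7, 1, 2, 3, 0, 5, 6, 10, 8, 9, 11, 4]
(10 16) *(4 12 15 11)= [0, 1, 2, 3, 12, 5, 6, 7, 8, 9, 16, 4, 15, 13, 14, 11, 10]= (4 12 15 11)(10 16)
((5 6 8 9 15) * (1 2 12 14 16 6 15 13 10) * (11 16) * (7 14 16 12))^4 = (1 11 8)(2 12 9)(6 10 14)(7 16 13) = [0, 11, 12, 3, 4, 5, 10, 16, 1, 2, 14, 8, 9, 7, 6, 15, 13]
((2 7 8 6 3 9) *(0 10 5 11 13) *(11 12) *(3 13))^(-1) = (0 13 6 8 7 2 9 3 11 12 5 10) = [13, 1, 9, 11, 4, 10, 8, 2, 7, 3, 0, 12, 5, 6]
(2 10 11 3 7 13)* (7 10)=(2 7 13)(3 10 11)=[0, 1, 7, 10, 4, 5, 6, 13, 8, 9, 11, 3, 12, 2]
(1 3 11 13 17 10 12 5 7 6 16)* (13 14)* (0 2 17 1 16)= (0 2 17 10 12 5 7 6)(1 3 11 14 13)= [2, 3, 17, 11, 4, 7, 0, 6, 8, 9, 12, 14, 5, 1, 13, 15, 16, 10]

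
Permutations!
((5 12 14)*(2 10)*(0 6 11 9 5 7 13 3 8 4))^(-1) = (0 4 8 3 13 7 14 12 5 9 11 6)(2 10) = [4, 1, 10, 13, 8, 9, 0, 14, 3, 11, 2, 6, 5, 7, 12]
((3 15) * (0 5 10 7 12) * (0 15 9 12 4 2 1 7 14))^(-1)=(0 14 10 5)(1 2 4 7)(3 15 12 9)=[14, 2, 4, 15, 7, 0, 6, 1, 8, 3, 5, 11, 9, 13, 10, 12]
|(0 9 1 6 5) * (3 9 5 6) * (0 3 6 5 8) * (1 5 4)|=6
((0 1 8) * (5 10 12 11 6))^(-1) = (0 8 1)(5 6 11 12 10) = [8, 0, 2, 3, 4, 6, 11, 7, 1, 9, 5, 12, 10]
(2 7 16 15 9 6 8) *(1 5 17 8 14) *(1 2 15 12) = (1 5 17 8 15 9 6 14 2 7 16 12) = [0, 5, 7, 3, 4, 17, 14, 16, 15, 6, 10, 11, 1, 13, 2, 9, 12, 8]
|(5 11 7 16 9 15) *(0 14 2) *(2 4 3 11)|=|(0 14 4 3 11 7 16 9 15 5 2)|=11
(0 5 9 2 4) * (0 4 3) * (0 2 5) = (2 3)(5 9) = [0, 1, 3, 2, 4, 9, 6, 7, 8, 5]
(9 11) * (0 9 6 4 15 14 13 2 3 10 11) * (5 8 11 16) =(0 9)(2 3 10 16 5 8 11 6 4 15 14 13) =[9, 1, 3, 10, 15, 8, 4, 7, 11, 0, 16, 6, 12, 2, 13, 14, 5]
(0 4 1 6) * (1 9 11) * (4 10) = (0 10 4 9 11 1 6) = [10, 6, 2, 3, 9, 5, 0, 7, 8, 11, 4, 1]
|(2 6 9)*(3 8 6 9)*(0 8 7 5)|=|(0 8 6 3 7 5)(2 9)|=6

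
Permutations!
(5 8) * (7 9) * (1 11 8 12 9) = [0, 11, 2, 3, 4, 12, 6, 1, 5, 7, 10, 8, 9] = (1 11 8 5 12 9 7)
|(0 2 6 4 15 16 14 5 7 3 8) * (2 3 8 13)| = |(0 3 13 2 6 4 15 16 14 5 7 8)| = 12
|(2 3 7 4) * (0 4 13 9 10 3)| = 15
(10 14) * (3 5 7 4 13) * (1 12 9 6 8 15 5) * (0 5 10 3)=(0 5 7 4 13)(1 12 9 6 8 15 10 14 3)=[5, 12, 2, 1, 13, 7, 8, 4, 15, 6, 14, 11, 9, 0, 3, 10]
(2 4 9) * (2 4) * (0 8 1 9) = (0 8 1 9 4) = [8, 9, 2, 3, 0, 5, 6, 7, 1, 4]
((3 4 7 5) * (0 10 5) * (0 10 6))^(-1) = (0 6)(3 5 10 7 4) = [6, 1, 2, 5, 3, 10, 0, 4, 8, 9, 7]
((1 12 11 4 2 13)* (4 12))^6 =(1 2)(4 13) =[0, 2, 1, 3, 13, 5, 6, 7, 8, 9, 10, 11, 12, 4]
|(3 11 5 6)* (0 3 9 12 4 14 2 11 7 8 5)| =|(0 3 7 8 5 6 9 12 4 14 2 11)| =12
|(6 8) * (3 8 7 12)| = 5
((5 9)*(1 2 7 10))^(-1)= (1 10 7 2)(5 9)= [0, 10, 1, 3, 4, 9, 6, 2, 8, 5, 7]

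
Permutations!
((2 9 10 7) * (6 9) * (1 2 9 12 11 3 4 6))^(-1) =(1 2)(3 11 12 6 4)(7 10 9) =[0, 2, 1, 11, 3, 5, 4, 10, 8, 7, 9, 12, 6]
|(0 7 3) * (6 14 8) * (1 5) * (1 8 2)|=6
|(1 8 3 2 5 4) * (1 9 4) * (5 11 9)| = |(1 8 3 2 11 9 4 5)| = 8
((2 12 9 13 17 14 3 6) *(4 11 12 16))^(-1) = (2 6 3 14 17 13 9 12 11 4 16) = [0, 1, 6, 14, 16, 5, 3, 7, 8, 12, 10, 4, 11, 9, 17, 15, 2, 13]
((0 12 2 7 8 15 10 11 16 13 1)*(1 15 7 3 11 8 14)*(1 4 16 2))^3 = (4 15 7 16 10 14 13 8) = [0, 1, 2, 3, 15, 5, 6, 16, 4, 9, 14, 11, 12, 8, 13, 7, 10]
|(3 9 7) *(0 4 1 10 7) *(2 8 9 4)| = |(0 2 8 9)(1 10 7 3 4)| = 20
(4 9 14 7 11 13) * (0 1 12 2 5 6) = (0 1 12 2 5 6)(4 9 14 7 11 13) = [1, 12, 5, 3, 9, 6, 0, 11, 8, 14, 10, 13, 2, 4, 7]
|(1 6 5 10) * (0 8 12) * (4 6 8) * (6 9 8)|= 20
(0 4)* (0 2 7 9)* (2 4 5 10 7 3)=(0 5 10 7 9)(2 3)=[5, 1, 3, 2, 4, 10, 6, 9, 8, 0, 7]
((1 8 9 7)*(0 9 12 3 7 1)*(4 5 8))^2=(0 1 5 12 7 9 4 8 3)=[1, 5, 2, 0, 8, 12, 6, 9, 3, 4, 10, 11, 7]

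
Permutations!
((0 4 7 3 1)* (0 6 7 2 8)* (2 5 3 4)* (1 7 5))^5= (0 8 2)(1 4 7 3 5 6)= [8, 4, 0, 5, 7, 6, 1, 3, 2]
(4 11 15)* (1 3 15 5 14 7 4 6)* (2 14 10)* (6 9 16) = (1 3 15 9 16 6)(2 14 7 4 11 5 10) = [0, 3, 14, 15, 11, 10, 1, 4, 8, 16, 2, 5, 12, 13, 7, 9, 6]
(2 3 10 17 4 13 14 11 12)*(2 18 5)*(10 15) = [0, 1, 3, 15, 13, 2, 6, 7, 8, 9, 17, 12, 18, 14, 11, 10, 16, 4, 5] = (2 3 15 10 17 4 13 14 11 12 18 5)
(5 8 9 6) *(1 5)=(1 5 8 9 6)=[0, 5, 2, 3, 4, 8, 1, 7, 9, 6]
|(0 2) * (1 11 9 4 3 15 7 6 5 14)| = |(0 2)(1 11 9 4 3 15 7 6 5 14)| = 10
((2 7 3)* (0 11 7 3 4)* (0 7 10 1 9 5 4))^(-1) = (0 7 4 5 9 1 10 11)(2 3) = [7, 10, 3, 2, 5, 9, 6, 4, 8, 1, 11, 0]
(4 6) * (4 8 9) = (4 6 8 9) = [0, 1, 2, 3, 6, 5, 8, 7, 9, 4]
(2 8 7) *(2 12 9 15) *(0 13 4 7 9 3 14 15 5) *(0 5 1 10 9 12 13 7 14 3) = (0 7 13 4 14 15 2 8 12)(1 10 9) = [7, 10, 8, 3, 14, 5, 6, 13, 12, 1, 9, 11, 0, 4, 15, 2]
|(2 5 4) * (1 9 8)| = 3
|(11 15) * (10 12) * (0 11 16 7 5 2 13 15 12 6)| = |(0 11 12 10 6)(2 13 15 16 7 5)| = 30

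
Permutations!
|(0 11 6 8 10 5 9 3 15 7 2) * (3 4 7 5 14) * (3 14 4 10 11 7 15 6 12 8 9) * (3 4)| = 12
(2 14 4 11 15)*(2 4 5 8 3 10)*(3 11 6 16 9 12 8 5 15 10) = [0, 1, 14, 3, 6, 5, 16, 7, 11, 12, 2, 10, 8, 13, 15, 4, 9] = (2 14 15 4 6 16 9 12 8 11 10)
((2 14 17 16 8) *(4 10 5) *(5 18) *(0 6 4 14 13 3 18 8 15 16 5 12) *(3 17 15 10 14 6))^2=(0 18)(2 17 6 14 16 8 13 5 4 15 10)(3 12)=[18, 1, 17, 12, 15, 4, 14, 7, 13, 9, 2, 11, 3, 5, 16, 10, 8, 6, 0]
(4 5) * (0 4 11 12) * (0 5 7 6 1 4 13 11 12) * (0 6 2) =(0 13 11 6 1 4 7 2)(5 12) =[13, 4, 0, 3, 7, 12, 1, 2, 8, 9, 10, 6, 5, 11]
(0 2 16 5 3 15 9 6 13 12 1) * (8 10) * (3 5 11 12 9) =(0 2 16 11 12 1)(3 15)(6 13 9)(8 10) =[2, 0, 16, 15, 4, 5, 13, 7, 10, 6, 8, 12, 1, 9, 14, 3, 11]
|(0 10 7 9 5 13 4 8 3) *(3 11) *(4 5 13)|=10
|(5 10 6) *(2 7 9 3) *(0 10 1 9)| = 9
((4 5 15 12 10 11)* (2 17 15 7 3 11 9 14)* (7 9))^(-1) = [0, 1, 14, 7, 11, 4, 6, 10, 8, 5, 12, 3, 15, 13, 9, 17, 16, 2] = (2 14 9 5 4 11 3 7 10 12 15 17)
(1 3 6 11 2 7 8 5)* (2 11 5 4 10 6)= (11)(1 3 2 7 8 4 10 6 5)= [0, 3, 7, 2, 10, 1, 5, 8, 4, 9, 6, 11]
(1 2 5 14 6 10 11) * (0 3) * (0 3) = [0, 2, 5, 3, 4, 14, 10, 7, 8, 9, 11, 1, 12, 13, 6] = (1 2 5 14 6 10 11)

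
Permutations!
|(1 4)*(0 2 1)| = 4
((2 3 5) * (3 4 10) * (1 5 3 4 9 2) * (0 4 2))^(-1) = (0 9 2 10 4)(1 5) = [9, 5, 10, 3, 0, 1, 6, 7, 8, 2, 4]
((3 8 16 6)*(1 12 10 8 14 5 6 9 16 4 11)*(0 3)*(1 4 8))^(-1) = (0 6 5 14 3)(1 10 12)(4 11)(9 16) = [6, 10, 2, 0, 11, 14, 5, 7, 8, 16, 12, 4, 1, 13, 3, 15, 9]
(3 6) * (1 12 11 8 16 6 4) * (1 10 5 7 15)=(1 12 11 8 16 6 3 4 10 5 7 15)=[0, 12, 2, 4, 10, 7, 3, 15, 16, 9, 5, 8, 11, 13, 14, 1, 6]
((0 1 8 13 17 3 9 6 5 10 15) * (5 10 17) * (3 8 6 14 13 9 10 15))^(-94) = (0 6)(1 15)(5 8 14)(9 13 17) = [6, 15, 2, 3, 4, 8, 0, 7, 14, 13, 10, 11, 12, 17, 5, 1, 16, 9]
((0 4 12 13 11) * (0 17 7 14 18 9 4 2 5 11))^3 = (0 11 14 4)(2 17 18 12)(5 7 9 13) = [11, 1, 17, 3, 0, 7, 6, 9, 8, 13, 10, 14, 2, 5, 4, 15, 16, 18, 12]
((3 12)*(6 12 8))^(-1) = (3 12 6 8) = [0, 1, 2, 12, 4, 5, 8, 7, 3, 9, 10, 11, 6]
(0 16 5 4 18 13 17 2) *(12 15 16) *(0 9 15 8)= (0 12 8)(2 9 15 16 5 4 18 13 17)= [12, 1, 9, 3, 18, 4, 6, 7, 0, 15, 10, 11, 8, 17, 14, 16, 5, 2, 13]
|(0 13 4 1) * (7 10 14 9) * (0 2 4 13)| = 12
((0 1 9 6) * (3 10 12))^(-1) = (0 6 9 1)(3 12 10) = [6, 0, 2, 12, 4, 5, 9, 7, 8, 1, 3, 11, 10]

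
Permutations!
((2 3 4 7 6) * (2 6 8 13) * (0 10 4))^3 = (0 7 2 10 8 3 4 13) = [7, 1, 10, 4, 13, 5, 6, 2, 3, 9, 8, 11, 12, 0]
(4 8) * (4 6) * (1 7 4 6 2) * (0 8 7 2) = (0 8)(1 2)(4 7) = [8, 2, 1, 3, 7, 5, 6, 4, 0]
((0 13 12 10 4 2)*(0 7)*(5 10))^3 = (0 5 2 13 10 7 12 4) = [5, 1, 13, 3, 0, 2, 6, 12, 8, 9, 7, 11, 4, 10]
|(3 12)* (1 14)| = |(1 14)(3 12)| = 2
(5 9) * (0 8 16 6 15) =[8, 1, 2, 3, 4, 9, 15, 7, 16, 5, 10, 11, 12, 13, 14, 0, 6] =(0 8 16 6 15)(5 9)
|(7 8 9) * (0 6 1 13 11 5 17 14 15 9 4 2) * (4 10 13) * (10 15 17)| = |(0 6 1 4 2)(5 10 13 11)(7 8 15 9)(14 17)| = 20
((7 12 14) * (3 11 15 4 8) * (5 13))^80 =[0, 1, 2, 3, 4, 5, 6, 14, 8, 9, 10, 11, 7, 13, 12, 15] =(15)(7 14 12)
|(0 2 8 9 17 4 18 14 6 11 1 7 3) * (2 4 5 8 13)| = 36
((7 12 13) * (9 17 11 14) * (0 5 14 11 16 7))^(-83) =[12, 1, 2, 3, 4, 13, 6, 17, 8, 5, 10, 11, 16, 7, 0, 15, 9, 14] =(0 12 16 9 5 13 7 17 14)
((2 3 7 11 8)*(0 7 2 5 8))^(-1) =(0 11 7)(2 3)(5 8) =[11, 1, 3, 2, 4, 8, 6, 0, 5, 9, 10, 7]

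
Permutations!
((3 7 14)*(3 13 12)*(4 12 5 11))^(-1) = (3 12 4 11 5 13 14 7) = [0, 1, 2, 12, 11, 13, 6, 3, 8, 9, 10, 5, 4, 14, 7]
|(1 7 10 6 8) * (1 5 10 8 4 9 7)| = |(4 9 7 8 5 10 6)| = 7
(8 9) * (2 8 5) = [0, 1, 8, 3, 4, 2, 6, 7, 9, 5] = (2 8 9 5)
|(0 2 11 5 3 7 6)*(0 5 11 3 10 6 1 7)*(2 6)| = |(11)(0 6 5 10 2 3)(1 7)| = 6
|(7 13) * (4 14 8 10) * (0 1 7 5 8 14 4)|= |(14)(0 1 7 13 5 8 10)|= 7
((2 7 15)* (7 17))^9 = [0, 1, 17, 3, 4, 5, 6, 15, 8, 9, 10, 11, 12, 13, 14, 2, 16, 7] = (2 17 7 15)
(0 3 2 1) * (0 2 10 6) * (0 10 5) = (0 3 5)(1 2)(6 10) = [3, 2, 1, 5, 4, 0, 10, 7, 8, 9, 6]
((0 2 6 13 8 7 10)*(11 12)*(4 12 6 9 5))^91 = (0 6 9 8 4 10 11 2 13 5 7 12) = [6, 1, 13, 3, 10, 7, 9, 12, 4, 8, 11, 2, 0, 5]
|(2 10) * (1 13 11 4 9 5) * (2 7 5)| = 9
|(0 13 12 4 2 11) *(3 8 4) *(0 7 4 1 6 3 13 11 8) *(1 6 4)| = 18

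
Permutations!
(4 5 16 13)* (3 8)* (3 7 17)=[0, 1, 2, 8, 5, 16, 6, 17, 7, 9, 10, 11, 12, 4, 14, 15, 13, 3]=(3 8 7 17)(4 5 16 13)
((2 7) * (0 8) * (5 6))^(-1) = (0 8)(2 7)(5 6) = [8, 1, 7, 3, 4, 6, 5, 2, 0]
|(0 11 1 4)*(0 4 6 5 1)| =6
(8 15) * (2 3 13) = (2 3 13)(8 15) = [0, 1, 3, 13, 4, 5, 6, 7, 15, 9, 10, 11, 12, 2, 14, 8]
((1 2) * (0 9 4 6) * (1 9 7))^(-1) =(0 6 4 9 2 1 7) =[6, 7, 1, 3, 9, 5, 4, 0, 8, 2]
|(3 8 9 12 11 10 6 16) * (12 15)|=9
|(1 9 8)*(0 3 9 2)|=6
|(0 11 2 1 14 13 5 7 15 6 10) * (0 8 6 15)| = |(15)(0 11 2 1 14 13 5 7)(6 10 8)| = 24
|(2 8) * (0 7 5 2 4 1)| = |(0 7 5 2 8 4 1)| = 7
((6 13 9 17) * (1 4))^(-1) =(1 4)(6 17 9 13) =[0, 4, 2, 3, 1, 5, 17, 7, 8, 13, 10, 11, 12, 6, 14, 15, 16, 9]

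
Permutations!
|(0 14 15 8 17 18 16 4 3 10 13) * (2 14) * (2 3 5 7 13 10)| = |(0 3 2 14 15 8 17 18 16 4 5 7 13)| = 13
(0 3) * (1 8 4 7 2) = [3, 8, 1, 0, 7, 5, 6, 2, 4] = (0 3)(1 8 4 7 2)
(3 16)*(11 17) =[0, 1, 2, 16, 4, 5, 6, 7, 8, 9, 10, 17, 12, 13, 14, 15, 3, 11] =(3 16)(11 17)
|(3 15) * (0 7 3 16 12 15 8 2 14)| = 6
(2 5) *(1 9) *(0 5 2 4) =[5, 9, 2, 3, 0, 4, 6, 7, 8, 1] =(0 5 4)(1 9)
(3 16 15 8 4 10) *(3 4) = [0, 1, 2, 16, 10, 5, 6, 7, 3, 9, 4, 11, 12, 13, 14, 8, 15] = (3 16 15 8)(4 10)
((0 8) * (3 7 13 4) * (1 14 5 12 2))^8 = [0, 12, 5, 3, 4, 1, 6, 7, 8, 9, 10, 11, 14, 13, 2] = (1 12 14 2 5)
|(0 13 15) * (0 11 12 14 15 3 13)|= 4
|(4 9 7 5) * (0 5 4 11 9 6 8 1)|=9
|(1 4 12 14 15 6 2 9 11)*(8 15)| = 10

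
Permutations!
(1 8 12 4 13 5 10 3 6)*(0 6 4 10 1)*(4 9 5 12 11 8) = [6, 4, 2, 9, 13, 1, 0, 7, 11, 5, 3, 8, 10, 12] = (0 6)(1 4 13 12 10 3 9 5)(8 11)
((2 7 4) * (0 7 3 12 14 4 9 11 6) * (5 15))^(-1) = [6, 1, 4, 2, 14, 15, 11, 0, 8, 7, 10, 9, 3, 13, 12, 5] = (0 6 11 9 7)(2 4 14 12 3)(5 15)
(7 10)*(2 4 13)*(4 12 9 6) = (2 12 9 6 4 13)(7 10) = [0, 1, 12, 3, 13, 5, 4, 10, 8, 6, 7, 11, 9, 2]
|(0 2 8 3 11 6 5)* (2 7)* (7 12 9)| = 10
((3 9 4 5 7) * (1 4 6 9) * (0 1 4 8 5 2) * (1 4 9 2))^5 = [7, 9, 5, 4, 3, 2, 8, 0, 6, 1] = (0 7)(1 9)(2 5)(3 4)(6 8)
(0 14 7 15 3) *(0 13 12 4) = [14, 1, 2, 13, 0, 5, 6, 15, 8, 9, 10, 11, 4, 12, 7, 3] = (0 14 7 15 3 13 12 4)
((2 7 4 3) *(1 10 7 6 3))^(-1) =(1 4 7 10)(2 3 6) =[0, 4, 3, 6, 7, 5, 2, 10, 8, 9, 1]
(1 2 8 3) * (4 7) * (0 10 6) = (0 10 6)(1 2 8 3)(4 7) = [10, 2, 8, 1, 7, 5, 0, 4, 3, 9, 6]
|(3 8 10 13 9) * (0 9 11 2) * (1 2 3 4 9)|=30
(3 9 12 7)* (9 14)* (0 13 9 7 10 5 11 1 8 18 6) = [13, 8, 2, 14, 4, 11, 0, 3, 18, 12, 5, 1, 10, 9, 7, 15, 16, 17, 6] = (0 13 9 12 10 5 11 1 8 18 6)(3 14 7)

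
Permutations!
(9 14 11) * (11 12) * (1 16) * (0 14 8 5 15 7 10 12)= (0 14)(1 16)(5 15 7 10 12 11 9 8)= [14, 16, 2, 3, 4, 15, 6, 10, 5, 8, 12, 9, 11, 13, 0, 7, 1]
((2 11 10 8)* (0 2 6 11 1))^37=(0 2 1)(6 11 10 8)=[2, 0, 1, 3, 4, 5, 11, 7, 6, 9, 8, 10]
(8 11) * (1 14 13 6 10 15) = (1 14 13 6 10 15)(8 11) = [0, 14, 2, 3, 4, 5, 10, 7, 11, 9, 15, 8, 12, 6, 13, 1]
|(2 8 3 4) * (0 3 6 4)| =|(0 3)(2 8 6 4)| =4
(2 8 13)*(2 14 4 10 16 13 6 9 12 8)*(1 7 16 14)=(1 7 16 13)(4 10 14)(6 9 12 8)=[0, 7, 2, 3, 10, 5, 9, 16, 6, 12, 14, 11, 8, 1, 4, 15, 13]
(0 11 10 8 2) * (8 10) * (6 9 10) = (0 11 8 2)(6 9 10) = [11, 1, 0, 3, 4, 5, 9, 7, 2, 10, 6, 8]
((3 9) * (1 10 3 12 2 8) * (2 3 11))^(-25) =[0, 1, 2, 12, 4, 5, 6, 7, 8, 3, 10, 11, 9] =(3 12 9)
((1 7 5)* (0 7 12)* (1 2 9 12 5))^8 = [7, 5, 9, 3, 4, 2, 6, 1, 8, 12, 10, 11, 0] = (0 7 1 5 2 9 12)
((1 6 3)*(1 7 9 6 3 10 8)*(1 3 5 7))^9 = (1 5 7 9 6 10 8 3) = [0, 5, 2, 1, 4, 7, 10, 9, 3, 6, 8]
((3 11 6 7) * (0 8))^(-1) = [8, 1, 2, 7, 4, 5, 11, 6, 0, 9, 10, 3] = (0 8)(3 7 6 11)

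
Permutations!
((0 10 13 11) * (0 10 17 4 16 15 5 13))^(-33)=(0 16 13)(4 5 10)(11 17 15)=[16, 1, 2, 3, 5, 10, 6, 7, 8, 9, 4, 17, 12, 0, 14, 11, 13, 15]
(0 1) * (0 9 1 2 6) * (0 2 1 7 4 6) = (0 1 9 7 4 6 2) = [1, 9, 0, 3, 6, 5, 2, 4, 8, 7]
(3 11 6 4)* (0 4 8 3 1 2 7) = (0 4 1 2 7)(3 11 6 8) = [4, 2, 7, 11, 1, 5, 8, 0, 3, 9, 10, 6]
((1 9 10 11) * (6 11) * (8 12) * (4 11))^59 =(1 11 4 6 10 9)(8 12) =[0, 11, 2, 3, 6, 5, 10, 7, 12, 1, 9, 4, 8]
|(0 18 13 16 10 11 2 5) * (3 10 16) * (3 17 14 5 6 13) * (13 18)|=|(0 13 17 14 5)(2 6 18 3 10 11)|=30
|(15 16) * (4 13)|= |(4 13)(15 16)|= 2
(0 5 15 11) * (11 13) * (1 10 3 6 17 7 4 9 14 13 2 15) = (0 5 1 10 3 6 17 7 4 9 14 13 11)(2 15) = [5, 10, 15, 6, 9, 1, 17, 4, 8, 14, 3, 0, 12, 11, 13, 2, 16, 7]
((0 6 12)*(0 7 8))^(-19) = (0 6 12 7 8) = [6, 1, 2, 3, 4, 5, 12, 8, 0, 9, 10, 11, 7]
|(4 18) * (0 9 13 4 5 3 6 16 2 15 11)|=12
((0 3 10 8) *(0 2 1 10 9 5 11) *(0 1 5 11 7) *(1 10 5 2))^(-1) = (0 7 5 1 8 10 11 9 3) = [7, 8, 2, 0, 4, 1, 6, 5, 10, 3, 11, 9]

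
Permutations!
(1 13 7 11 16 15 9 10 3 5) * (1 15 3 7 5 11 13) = (3 11 16)(5 15 9 10 7 13) = [0, 1, 2, 11, 4, 15, 6, 13, 8, 10, 7, 16, 12, 5, 14, 9, 3]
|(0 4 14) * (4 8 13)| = 5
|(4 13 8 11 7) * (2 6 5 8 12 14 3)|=|(2 6 5 8 11 7 4 13 12 14 3)|=11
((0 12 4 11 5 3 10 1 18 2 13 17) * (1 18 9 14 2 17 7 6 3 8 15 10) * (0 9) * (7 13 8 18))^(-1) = (0 1 3 6 7 10 15 8 2 14 9 17 18 5 11 4 12) = [1, 3, 14, 6, 12, 11, 7, 10, 2, 17, 15, 4, 0, 13, 9, 8, 16, 18, 5]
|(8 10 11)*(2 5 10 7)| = |(2 5 10 11 8 7)| = 6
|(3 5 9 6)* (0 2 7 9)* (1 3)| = |(0 2 7 9 6 1 3 5)| = 8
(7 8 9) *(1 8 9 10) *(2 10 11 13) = (1 8 11 13 2 10)(7 9) = [0, 8, 10, 3, 4, 5, 6, 9, 11, 7, 1, 13, 12, 2]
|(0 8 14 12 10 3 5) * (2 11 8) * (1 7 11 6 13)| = 13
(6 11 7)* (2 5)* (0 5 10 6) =(0 5 2 10 6 11 7) =[5, 1, 10, 3, 4, 2, 11, 0, 8, 9, 6, 7]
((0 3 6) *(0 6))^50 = (6) = [0, 1, 2, 3, 4, 5, 6]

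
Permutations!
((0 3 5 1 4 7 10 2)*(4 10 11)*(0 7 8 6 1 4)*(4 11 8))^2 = (0 5)(1 2 8)(3 11)(6 10 7) = [5, 2, 8, 11, 4, 0, 10, 6, 1, 9, 7, 3]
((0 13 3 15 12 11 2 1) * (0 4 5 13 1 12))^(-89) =[4, 5, 12, 0, 13, 3, 6, 7, 8, 9, 10, 2, 11, 15, 14, 1] =(0 4 13 15 1 5 3)(2 12 11)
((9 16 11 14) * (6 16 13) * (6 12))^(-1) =(6 12 13 9 14 11 16) =[0, 1, 2, 3, 4, 5, 12, 7, 8, 14, 10, 16, 13, 9, 11, 15, 6]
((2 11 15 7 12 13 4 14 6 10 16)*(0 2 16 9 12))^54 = (16)(0 7 15 11 2)(4 12 10 14 13 9 6) = [7, 1, 0, 3, 12, 5, 4, 15, 8, 6, 14, 2, 10, 9, 13, 11, 16]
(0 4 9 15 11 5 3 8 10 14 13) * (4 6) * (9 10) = (0 6 4 10 14 13)(3 8 9 15 11 5) = [6, 1, 2, 8, 10, 3, 4, 7, 9, 15, 14, 5, 12, 0, 13, 11]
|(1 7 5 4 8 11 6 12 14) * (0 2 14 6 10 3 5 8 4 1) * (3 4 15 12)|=|(0 2 14)(1 7 8 11 10 4 15 12 6 3 5)|=33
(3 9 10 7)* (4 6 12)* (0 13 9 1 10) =(0 13 9)(1 10 7 3)(4 6 12) =[13, 10, 2, 1, 6, 5, 12, 3, 8, 0, 7, 11, 4, 9]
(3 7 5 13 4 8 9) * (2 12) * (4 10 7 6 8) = [0, 1, 12, 6, 4, 13, 8, 5, 9, 3, 7, 11, 2, 10] = (2 12)(3 6 8 9)(5 13 10 7)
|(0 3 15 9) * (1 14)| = |(0 3 15 9)(1 14)| = 4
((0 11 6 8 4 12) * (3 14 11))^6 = (0 4 6 14)(3 12 8 11) = [4, 1, 2, 12, 6, 5, 14, 7, 11, 9, 10, 3, 8, 13, 0]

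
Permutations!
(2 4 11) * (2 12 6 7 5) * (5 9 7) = (2 4 11 12 6 5)(7 9) = [0, 1, 4, 3, 11, 2, 5, 9, 8, 7, 10, 12, 6]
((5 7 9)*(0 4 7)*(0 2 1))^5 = [2, 5, 9, 3, 1, 7, 6, 0, 8, 4] = (0 2 9 4 1 5 7)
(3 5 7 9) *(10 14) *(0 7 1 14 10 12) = (0 7 9 3 5 1 14 12) = [7, 14, 2, 5, 4, 1, 6, 9, 8, 3, 10, 11, 0, 13, 12]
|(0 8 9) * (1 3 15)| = |(0 8 9)(1 3 15)| = 3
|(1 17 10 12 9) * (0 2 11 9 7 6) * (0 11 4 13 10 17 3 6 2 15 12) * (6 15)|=13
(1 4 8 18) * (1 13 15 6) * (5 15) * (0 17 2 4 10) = (0 17 2 4 8 18 13 5 15 6 1 10) = [17, 10, 4, 3, 8, 15, 1, 7, 18, 9, 0, 11, 12, 5, 14, 6, 16, 2, 13]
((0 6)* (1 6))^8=(0 6 1)=[6, 0, 2, 3, 4, 5, 1]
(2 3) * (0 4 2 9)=[4, 1, 3, 9, 2, 5, 6, 7, 8, 0]=(0 4 2 3 9)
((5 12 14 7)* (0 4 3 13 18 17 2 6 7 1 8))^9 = (0 5 18 8 7 13 1 6 3 14 2 4 12 17) = [5, 6, 4, 14, 12, 18, 3, 13, 7, 9, 10, 11, 17, 1, 2, 15, 16, 0, 8]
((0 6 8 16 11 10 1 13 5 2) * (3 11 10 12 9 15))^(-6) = (0 16 13)(1 2 8)(3 15 9 12 11)(5 6 10) = [16, 2, 8, 15, 4, 6, 10, 7, 1, 12, 5, 3, 11, 0, 14, 9, 13]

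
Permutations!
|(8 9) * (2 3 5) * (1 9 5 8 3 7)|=|(1 9 3 8 5 2 7)|=7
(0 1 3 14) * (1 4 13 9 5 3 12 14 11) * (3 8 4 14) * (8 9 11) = (0 14)(1 12 3 8 4 13 11)(5 9) = [14, 12, 2, 8, 13, 9, 6, 7, 4, 5, 10, 1, 3, 11, 0]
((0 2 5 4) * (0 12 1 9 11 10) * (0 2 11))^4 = [5, 10, 1, 3, 0, 9, 6, 7, 8, 2, 12, 4, 11] = (0 5 9 2 1 10 12 11 4)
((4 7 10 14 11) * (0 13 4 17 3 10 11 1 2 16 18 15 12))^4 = (0 11 14 18 13 17 1 15 4 3 2 12 7 10 16) = [11, 15, 12, 2, 3, 5, 6, 10, 8, 9, 16, 14, 7, 17, 18, 4, 0, 1, 13]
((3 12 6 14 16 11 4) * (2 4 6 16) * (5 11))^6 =[0, 1, 11, 14, 6, 3, 16, 7, 8, 9, 10, 12, 2, 13, 5, 15, 4] =(2 11 12)(3 14 5)(4 6 16)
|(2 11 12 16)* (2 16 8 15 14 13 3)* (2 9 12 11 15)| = 8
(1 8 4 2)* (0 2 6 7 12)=[2, 8, 1, 3, 6, 5, 7, 12, 4, 9, 10, 11, 0]=(0 2 1 8 4 6 7 12)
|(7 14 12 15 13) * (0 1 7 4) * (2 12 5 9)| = 11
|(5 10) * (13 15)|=2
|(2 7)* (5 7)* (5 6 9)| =5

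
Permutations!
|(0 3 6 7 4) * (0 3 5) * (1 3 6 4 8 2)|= |(0 5)(1 3 4 6 7 8 2)|= 14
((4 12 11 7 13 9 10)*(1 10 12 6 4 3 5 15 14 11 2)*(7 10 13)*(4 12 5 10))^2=(1 9 15 11 6 2 13 5 14 4 12)=[0, 9, 13, 3, 12, 14, 2, 7, 8, 15, 10, 6, 1, 5, 4, 11]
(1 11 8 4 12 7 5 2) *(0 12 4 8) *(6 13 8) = [12, 11, 1, 3, 4, 2, 13, 5, 6, 9, 10, 0, 7, 8] = (0 12 7 5 2 1 11)(6 13 8)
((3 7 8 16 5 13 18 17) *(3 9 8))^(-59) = (3 7)(5 9 13 8 18 16 17) = [0, 1, 2, 7, 4, 9, 6, 3, 18, 13, 10, 11, 12, 8, 14, 15, 17, 5, 16]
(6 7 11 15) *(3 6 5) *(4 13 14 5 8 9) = [0, 1, 2, 6, 13, 3, 7, 11, 9, 4, 10, 15, 12, 14, 5, 8] = (3 6 7 11 15 8 9 4 13 14 5)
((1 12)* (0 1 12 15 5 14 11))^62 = [15, 5, 2, 3, 4, 11, 6, 7, 8, 9, 10, 1, 12, 13, 0, 14] = (0 15 14)(1 5 11)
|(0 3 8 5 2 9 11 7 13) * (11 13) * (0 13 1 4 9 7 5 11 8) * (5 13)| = |(0 3)(1 4 9)(2 7 8 11 13 5)| = 6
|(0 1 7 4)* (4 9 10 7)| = |(0 1 4)(7 9 10)| = 3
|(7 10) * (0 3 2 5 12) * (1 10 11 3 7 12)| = |(0 7 11 3 2 5 1 10 12)| = 9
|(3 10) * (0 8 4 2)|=4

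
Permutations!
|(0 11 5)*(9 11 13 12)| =6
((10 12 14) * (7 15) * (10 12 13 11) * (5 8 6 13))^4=(15)(5 11 6)(8 10 13)=[0, 1, 2, 3, 4, 11, 5, 7, 10, 9, 13, 6, 12, 8, 14, 15]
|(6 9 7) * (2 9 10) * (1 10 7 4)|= 10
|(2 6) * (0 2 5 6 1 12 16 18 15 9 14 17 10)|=|(0 2 1 12 16 18 15 9 14 17 10)(5 6)|=22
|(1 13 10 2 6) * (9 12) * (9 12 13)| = 6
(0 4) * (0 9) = (0 4 9) = [4, 1, 2, 3, 9, 5, 6, 7, 8, 0]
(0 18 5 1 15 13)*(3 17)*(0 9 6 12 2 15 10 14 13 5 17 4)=(0 18 17 3 4)(1 10 14 13 9 6 12 2 15 5)=[18, 10, 15, 4, 0, 1, 12, 7, 8, 6, 14, 11, 2, 9, 13, 5, 16, 3, 17]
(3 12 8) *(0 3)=(0 3 12 8)=[3, 1, 2, 12, 4, 5, 6, 7, 0, 9, 10, 11, 8]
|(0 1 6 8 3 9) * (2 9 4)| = |(0 1 6 8 3 4 2 9)| = 8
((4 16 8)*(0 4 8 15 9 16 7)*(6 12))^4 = [4, 1, 2, 3, 7, 5, 6, 0, 8, 16, 10, 11, 12, 13, 14, 9, 15] = (0 4 7)(9 16 15)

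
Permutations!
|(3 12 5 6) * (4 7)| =4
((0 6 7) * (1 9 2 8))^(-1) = [7, 8, 9, 3, 4, 5, 0, 6, 2, 1] = (0 7 6)(1 8 2 9)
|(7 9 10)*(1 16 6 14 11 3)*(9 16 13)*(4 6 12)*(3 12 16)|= 30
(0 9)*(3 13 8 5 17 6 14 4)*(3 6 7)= [9, 1, 2, 13, 6, 17, 14, 3, 5, 0, 10, 11, 12, 8, 4, 15, 16, 7]= (0 9)(3 13 8 5 17 7)(4 6 14)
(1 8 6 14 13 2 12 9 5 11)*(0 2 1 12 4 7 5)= (0 2 4 7 5 11 12 9)(1 8 6 14 13)= [2, 8, 4, 3, 7, 11, 14, 5, 6, 0, 10, 12, 9, 1, 13]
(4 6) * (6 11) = (4 11 6) = [0, 1, 2, 3, 11, 5, 4, 7, 8, 9, 10, 6]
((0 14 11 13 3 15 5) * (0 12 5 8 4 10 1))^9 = (0 1 10 4 8 15 3 13 11 14)(5 12) = [1, 10, 2, 13, 8, 12, 6, 7, 15, 9, 4, 14, 5, 11, 0, 3]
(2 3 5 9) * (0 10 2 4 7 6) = (0 10 2 3 5 9 4 7 6) = [10, 1, 3, 5, 7, 9, 0, 6, 8, 4, 2]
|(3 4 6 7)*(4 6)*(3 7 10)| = |(3 6 10)| = 3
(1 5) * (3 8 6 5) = (1 3 8 6 5) = [0, 3, 2, 8, 4, 1, 5, 7, 6]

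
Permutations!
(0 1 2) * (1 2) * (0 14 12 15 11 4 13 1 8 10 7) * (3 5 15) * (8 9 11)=(0 2 14 12 3 5 15 8 10 7)(1 9 11 4 13)=[2, 9, 14, 5, 13, 15, 6, 0, 10, 11, 7, 4, 3, 1, 12, 8]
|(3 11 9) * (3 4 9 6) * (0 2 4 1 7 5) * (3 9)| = 10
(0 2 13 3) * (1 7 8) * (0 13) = (0 2)(1 7 8)(3 13) = [2, 7, 0, 13, 4, 5, 6, 8, 1, 9, 10, 11, 12, 3]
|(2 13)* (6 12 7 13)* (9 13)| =6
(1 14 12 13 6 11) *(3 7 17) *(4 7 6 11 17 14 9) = (1 9 4 7 14 12 13 11)(3 6 17) = [0, 9, 2, 6, 7, 5, 17, 14, 8, 4, 10, 1, 13, 11, 12, 15, 16, 3]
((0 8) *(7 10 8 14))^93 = [10, 1, 2, 3, 4, 5, 6, 0, 7, 9, 14, 11, 12, 13, 8] = (0 10 14 8 7)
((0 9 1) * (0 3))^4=(9)=[0, 1, 2, 3, 4, 5, 6, 7, 8, 9]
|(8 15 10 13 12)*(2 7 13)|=7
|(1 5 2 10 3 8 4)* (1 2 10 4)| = 10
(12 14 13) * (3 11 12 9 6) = (3 11 12 14 13 9 6) = [0, 1, 2, 11, 4, 5, 3, 7, 8, 6, 10, 12, 14, 9, 13]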